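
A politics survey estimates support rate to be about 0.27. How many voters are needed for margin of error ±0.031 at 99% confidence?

n = z²p(1-p)/E² = 2.576²×0.27×0.73/0.031² = 1361.0 → n = 1361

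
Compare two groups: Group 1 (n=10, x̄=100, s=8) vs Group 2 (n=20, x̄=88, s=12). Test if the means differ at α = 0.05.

Pooled sp = 10.88. t = 2.849, df = 28. Critical t = ±2.048. Reject H₀.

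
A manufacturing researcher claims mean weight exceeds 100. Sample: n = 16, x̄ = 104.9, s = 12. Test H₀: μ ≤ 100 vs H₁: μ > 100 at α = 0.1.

t = (104.9 - 100)/(12/√16) = 1.633, df = 15. Critical t = 1.341. Reject H₀.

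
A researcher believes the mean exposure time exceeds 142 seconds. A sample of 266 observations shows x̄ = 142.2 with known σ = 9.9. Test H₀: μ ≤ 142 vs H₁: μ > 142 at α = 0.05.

z = 0.329. Critical value: 1.645. Fail to reject H₀.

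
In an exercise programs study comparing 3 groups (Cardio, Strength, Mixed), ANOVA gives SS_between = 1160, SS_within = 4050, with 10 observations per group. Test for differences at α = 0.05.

df_between = 2, df_within = 27. F = MS_between/MS_within = 580.0/150.0 = 3.867. F_crit ≈ 3.354. Reject H₀. At least one mean differs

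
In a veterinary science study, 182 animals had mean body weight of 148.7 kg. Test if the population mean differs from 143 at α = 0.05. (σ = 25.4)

z = (x̄ - μ₀)/(σ/√n) = (148.7 - 143)/(25.4/√182) = 3.027. Critical value: ±1.96. Since |3.027| > 1.96, Reject H₀.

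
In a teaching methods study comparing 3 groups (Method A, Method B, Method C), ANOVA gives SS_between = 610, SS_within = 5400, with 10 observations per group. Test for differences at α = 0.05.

df_between = 2, df_within = 27. F = MS_between/MS_within = 305.0/200.0 = 1.525. F_crit ≈ 3.354. Fail to reject H₀.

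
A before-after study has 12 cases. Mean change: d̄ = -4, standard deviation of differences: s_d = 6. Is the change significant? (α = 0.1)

t = d̄/(s_d/√n) = -4/(6/√12) = -2.309. df = 11, critical t = ±1.796. Reject H₀.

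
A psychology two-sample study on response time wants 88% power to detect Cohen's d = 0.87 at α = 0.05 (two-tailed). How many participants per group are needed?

z_{α/2} = 1.96, z_β = Φ⁻¹(0.88) = 1.175. For large effect (d = 0.87): n per group = 2(z_{α/2} + z_β)²/d² = 2(1.96 + 1.175)²/0.87² = 26.0 → 26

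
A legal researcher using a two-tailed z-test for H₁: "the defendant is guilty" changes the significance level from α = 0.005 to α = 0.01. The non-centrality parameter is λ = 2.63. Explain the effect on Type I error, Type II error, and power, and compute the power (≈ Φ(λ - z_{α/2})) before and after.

Increasing α from 0.005 to 0.01:
• Type I error rate increases (α is the Type I rate by definition).
• Critical value moves from z_{α/2} = 2.807 to 2.576, so power = Φ(λ - z_{α/2}) goes from Φ(2.63 - 2.807) = 0.43 to Φ(2.63 - 2.576) = 0.522.
• Type II error rate β = 1 - power therefore decreases (0.57 → 0.478).
Appropriate when false negatives are costly — here, acquitting a guilty person.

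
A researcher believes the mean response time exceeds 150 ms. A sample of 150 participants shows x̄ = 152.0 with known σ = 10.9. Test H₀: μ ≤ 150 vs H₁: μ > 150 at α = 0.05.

z = 2.247. Critical value: 1.645. Reject H₀.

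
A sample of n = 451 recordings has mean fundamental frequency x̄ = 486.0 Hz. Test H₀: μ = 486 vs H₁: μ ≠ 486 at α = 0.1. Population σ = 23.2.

z = (x̄ - μ₀)/(σ/√n) = (486.0 - 486)/(23.2/√451) = 0.0. Critical value: ±1.645. Since |0.0| ≤ 1.645, Fail to reject H₀.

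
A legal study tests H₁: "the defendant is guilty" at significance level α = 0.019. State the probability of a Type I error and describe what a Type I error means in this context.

P(Type I error) = α = 0.019. A Type I error is rejecting H₀ when H₀ is actually true (false positive) — here, concluding that the defendant is guilty when in fact this is not the case. Consequence: convicting an innocent person.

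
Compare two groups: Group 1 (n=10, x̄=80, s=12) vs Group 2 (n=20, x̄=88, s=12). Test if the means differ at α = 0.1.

Pooled sp = 12.0. t = -1.721, df = 28. Critical t = ±1.701. Reject H₀.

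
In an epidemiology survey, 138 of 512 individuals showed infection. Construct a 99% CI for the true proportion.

p̂ = 0.27. CI = p̂ ± z*√(p̂(1-p̂)/n) = (0.219, 0.32)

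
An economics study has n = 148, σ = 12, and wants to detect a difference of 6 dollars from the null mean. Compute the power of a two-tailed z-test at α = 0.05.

SE = σ/√n = 12/√148 = 0.986. Non-centrality λ = d/SE = 6/0.986 = 6.083. Power ≈ Φ(λ - z_{α/2}) = Φ(6.083 - 1.96) = Φ(4.123) = 1.0.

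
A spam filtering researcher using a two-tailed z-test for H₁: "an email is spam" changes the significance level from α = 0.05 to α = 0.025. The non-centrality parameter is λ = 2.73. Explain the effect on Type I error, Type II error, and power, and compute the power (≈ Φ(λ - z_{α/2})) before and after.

Decreasing α from 0.05 to 0.025:
• Type I error rate decreases (α is the Type I rate by definition).
• Critical value moves from z_{α/2} = 1.96 to 2.241, so power = Φ(λ - z_{α/2}) goes from Φ(2.73 - 1.96) = 0.779 to Φ(2.73 - 2.241) = 0.688.
• Type II error rate β = 1 - power therefore increases (0.221 → 0.312).
Appropriate when false positives are costly — here, a legitimate email is sent to the spam folder and the user misses it.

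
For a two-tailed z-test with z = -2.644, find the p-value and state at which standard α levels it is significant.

p = 2·P(Z > |-2.644|) = 2·(1 - Φ(2.644)) ≈ 0.0082. Significant at α = 0.1; Significant at α = 0.05; Significant at α = 0.01.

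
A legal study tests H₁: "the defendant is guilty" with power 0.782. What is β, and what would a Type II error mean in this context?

β = 1 - power = 1 - 0.782 = 0.218. A Type II error is failing to reject H₀ when H₀ is false (false negative) — here, failing to conclude that the defendant is guilty when in fact it is true. Consequence: acquitting a guilty person.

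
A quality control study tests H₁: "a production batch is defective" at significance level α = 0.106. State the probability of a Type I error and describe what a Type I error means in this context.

P(Type I error) = α = 0.106. A Type I error is rejecting H₀ when H₀ is actually true (false positive) — here, concluding that a production batch is defective when in fact this is not the case. Consequence: scrapping a good batch — wasted material and cost for no reason.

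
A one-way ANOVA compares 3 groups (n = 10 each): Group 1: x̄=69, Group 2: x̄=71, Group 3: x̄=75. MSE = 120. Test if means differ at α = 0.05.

Grand mean = 71.67. SS_between = 186.67, MS_between = 93.33. F = 0.778, F_crit ≈ 3.354. Fail to reject H₀.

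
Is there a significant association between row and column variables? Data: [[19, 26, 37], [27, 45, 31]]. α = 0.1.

χ² = 4.682. df = 2, critical = 4.605. Reject H₀. Variables are dependent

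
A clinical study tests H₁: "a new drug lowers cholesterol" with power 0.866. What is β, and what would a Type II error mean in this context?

β = 1 - power = 1 - 0.866 = 0.134. A Type II error is failing to reject H₀ when H₀ is false (false negative) — here, failing to conclude that a new drug lowers cholesterol when in fact it is true. Consequence: shelving an effective drug — patients miss out on a treatment that would have helped.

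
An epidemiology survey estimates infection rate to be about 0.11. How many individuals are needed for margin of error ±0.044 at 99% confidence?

n = z²p(1-p)/E² = 2.576²×0.11×0.89/0.044² = 335.6 → n = 336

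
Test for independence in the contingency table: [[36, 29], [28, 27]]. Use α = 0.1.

χ² = 0.24. df = 1, critical = 2.706. Fail to reject H₀. No evidence of dependence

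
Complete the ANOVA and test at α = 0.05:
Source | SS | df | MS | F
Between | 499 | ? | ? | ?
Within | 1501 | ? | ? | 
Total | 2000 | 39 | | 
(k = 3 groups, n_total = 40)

df_between = 2, df_within = 37. MS_between = 249.5, MS_within = 40.57. F = 6.15, F_crit ≈ 3.252. Reject H₀.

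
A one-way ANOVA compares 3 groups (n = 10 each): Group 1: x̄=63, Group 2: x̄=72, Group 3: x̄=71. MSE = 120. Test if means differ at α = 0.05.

Grand mean = 68.67. SS_between = 486.67, MS_between = 243.33. F = 2.028, F_crit ≈ 3.354. Fail to reject H₀.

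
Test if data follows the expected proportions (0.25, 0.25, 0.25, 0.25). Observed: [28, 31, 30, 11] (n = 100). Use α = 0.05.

Expected: [25.0, 25.0, 25.0, 25.0]. χ² = 10.64. df = 3, critical = 7.815. Reject H₀.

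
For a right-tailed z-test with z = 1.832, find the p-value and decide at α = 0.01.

p = P(Z > 1.832) = 1 - Φ(1.832) ≈ 0.0335. Since p ≥ 0.01, fail to reject H₀ (not significant) at α = 0.01.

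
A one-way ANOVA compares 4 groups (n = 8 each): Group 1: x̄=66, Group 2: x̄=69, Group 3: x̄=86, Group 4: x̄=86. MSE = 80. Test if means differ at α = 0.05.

Grand mean = 76.75. SS_between = 2774.0, MS_between = 924.67. F = 11.558, F_crit ≈ 2.947. Reject H₀.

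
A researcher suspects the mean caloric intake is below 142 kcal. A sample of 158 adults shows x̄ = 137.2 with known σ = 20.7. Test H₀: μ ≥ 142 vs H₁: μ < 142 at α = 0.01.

z = -2.915. Critical value: -2.33. Reject H₀.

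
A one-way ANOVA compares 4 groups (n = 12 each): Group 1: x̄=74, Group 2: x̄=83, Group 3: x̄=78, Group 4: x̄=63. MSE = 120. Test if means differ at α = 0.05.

Grand mean = 74.5. SS_between = 2604.0, MS_between = 868.0. F = 7.233, F_crit ≈ 2.816. Reject H₀.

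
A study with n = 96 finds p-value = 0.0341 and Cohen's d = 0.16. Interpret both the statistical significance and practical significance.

Statistically significant (p = 0.0341 < 0.05). Cohen's d = 0.16 indicates a very small effect size. Both statistical and practical significance should be considered.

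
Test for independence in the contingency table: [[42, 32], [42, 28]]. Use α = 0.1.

χ² = 0.156. df = 1, critical = 2.706. Fail to reject H₀. No evidence of dependence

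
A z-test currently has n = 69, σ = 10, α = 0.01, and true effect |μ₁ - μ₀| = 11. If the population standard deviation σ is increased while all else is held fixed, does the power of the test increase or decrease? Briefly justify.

Power decreases: a larger σ inflates the standard error σ/√n, pulling the sampling distribution under H₁ back toward the critical value.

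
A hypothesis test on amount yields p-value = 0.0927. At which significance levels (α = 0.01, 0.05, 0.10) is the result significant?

p = 0.0927. Significant at: α = 0.1.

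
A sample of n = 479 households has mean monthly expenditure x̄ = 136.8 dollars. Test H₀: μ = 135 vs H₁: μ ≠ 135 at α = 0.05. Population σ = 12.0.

z = (x̄ - μ₀)/(σ/√n) = (136.8 - 135)/(12.0/√479) = 3.283. Critical value: ±1.96. Since |3.283| > 1.96, Reject H₀.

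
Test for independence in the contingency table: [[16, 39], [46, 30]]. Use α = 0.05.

χ² = 12.649. df = 1, critical = 3.841. Reject H₀. Variables are dependent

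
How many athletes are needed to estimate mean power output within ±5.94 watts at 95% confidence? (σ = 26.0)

n = (z*σ/E)² = (1.96×26.0/5.94)² = 73.6 → n = 74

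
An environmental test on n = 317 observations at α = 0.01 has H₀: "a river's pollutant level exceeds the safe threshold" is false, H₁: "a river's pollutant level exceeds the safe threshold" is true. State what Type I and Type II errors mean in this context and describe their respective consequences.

Type I (false positive): concluding that a river's pollutant level exceeds the safe threshold when it is not — shutting down a compliant factory unnecessarily. Type II (false negative): failing to conclude that a river's pollutant level exceeds the safe threshold when it is — allowing unsafe pollution to continue. Which is costlier depends on domain priorities and is a judgement call rather than a statistical fact.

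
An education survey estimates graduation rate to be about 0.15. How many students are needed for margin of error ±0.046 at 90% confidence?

n = z²p(1-p)/E² = 1.645²×0.15×0.85/0.046² = 163.1 → n = 164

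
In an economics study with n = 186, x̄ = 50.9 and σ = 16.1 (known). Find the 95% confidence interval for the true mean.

CI = x̄ ± z*(σ/√n) = 50.9 ± 1.96(16.1/√186) = 50.9 ± 2.31 = (48.59, 53.21)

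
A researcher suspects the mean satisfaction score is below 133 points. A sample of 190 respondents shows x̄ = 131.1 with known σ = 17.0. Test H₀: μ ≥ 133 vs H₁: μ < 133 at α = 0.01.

z = -1.541. Critical value: -2.33. Fail to reject H₀.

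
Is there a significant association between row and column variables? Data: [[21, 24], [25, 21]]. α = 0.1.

χ² = 0.537. df = 1, critical = 2.706. Fail to reject H₀. No evidence of dependence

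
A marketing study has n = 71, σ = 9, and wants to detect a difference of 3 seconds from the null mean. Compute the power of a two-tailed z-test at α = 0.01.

SE = σ/√n = 9/√71 = 1.068. Non-centrality λ = d/SE = 3/1.068 = 2.809. Power ≈ Φ(λ - z_{α/2}) = Φ(2.809 - 2.576) = Φ(0.233) = 0.592.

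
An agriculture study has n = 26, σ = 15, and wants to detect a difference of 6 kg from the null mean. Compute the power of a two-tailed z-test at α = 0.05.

SE = σ/√n = 15/√26 = 2.942. Non-centrality λ = d/SE = 6/2.942 = 2.04. Power ≈ Φ(λ - z_{α/2}) = Φ(2.04 - 1.96) = Φ(0.08) = 0.532.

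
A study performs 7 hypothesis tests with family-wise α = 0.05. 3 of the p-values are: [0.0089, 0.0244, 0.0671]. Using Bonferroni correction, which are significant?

Bonferroni α = 0.05/7 = 0.00714. None of the given p-values are significant.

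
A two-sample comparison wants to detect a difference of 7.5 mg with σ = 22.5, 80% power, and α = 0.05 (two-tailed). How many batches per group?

n per group = 2(z_α/2 + z_β)²σ²/d² = 2×(1.96 + 0.84)²×22.5²/7.5² = 141.1 → n = 142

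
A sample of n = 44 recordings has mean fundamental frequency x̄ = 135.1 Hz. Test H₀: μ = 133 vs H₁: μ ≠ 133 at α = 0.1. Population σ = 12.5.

z = (x̄ - μ₀)/(σ/√n) = (135.1 - 133)/(12.5/√44) = 1.114. Critical value: ±1.645. Since |1.114| ≤ 1.645, Fail to reject H₀.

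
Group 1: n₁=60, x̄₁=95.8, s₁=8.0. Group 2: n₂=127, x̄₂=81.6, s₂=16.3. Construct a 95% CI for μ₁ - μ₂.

Difference = 14.2. SE = √(8.0²/60 + 16.3²/127) = 1.777. CI = (10.72, 17.68)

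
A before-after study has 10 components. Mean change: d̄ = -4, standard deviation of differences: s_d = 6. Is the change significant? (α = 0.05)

t = d̄/(s_d/√n) = -4/(6/√10) = -2.108. df = 9, critical t = ±2.262. Fail to reject H₀.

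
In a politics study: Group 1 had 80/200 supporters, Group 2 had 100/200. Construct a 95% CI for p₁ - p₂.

p̂₁ = 0.4, p̂₂ = 0.5. Difference = -0.1. CI = (-0.197, -0.003)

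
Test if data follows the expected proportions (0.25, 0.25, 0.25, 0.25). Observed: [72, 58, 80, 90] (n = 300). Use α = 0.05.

Expected: [75.0, 75.0, 75.0, 75.0]. χ² = 7.307. df = 3, critical = 7.815. Fail to reject H₀.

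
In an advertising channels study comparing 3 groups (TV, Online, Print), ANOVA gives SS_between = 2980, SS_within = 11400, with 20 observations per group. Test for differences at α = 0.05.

df_between = 2, df_within = 57. F = MS_between/MS_within = 1490.0/200.0 = 7.45. F_crit ≈ 3.159. Reject H₀. At least one mean differs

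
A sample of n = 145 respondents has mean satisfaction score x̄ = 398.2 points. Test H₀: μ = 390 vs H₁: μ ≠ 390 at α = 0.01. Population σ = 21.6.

z = (x̄ - μ₀)/(σ/√n) = (398.2 - 390)/(21.6/√145) = 4.571. Critical value: ±2.576. Since |4.571| > 2.576, Reject H₀.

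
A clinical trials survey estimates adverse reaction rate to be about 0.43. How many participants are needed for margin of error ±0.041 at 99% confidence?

n = z²p(1-p)/E² = 2.576²×0.43×0.57/0.041² = 967.5 → n = 968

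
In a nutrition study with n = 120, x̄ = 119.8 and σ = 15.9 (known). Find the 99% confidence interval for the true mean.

CI = x̄ ± z*(σ/√n) = 119.8 ± 2.576(15.9/√120) = 119.8 ± 3.74 = (116.06, 123.54)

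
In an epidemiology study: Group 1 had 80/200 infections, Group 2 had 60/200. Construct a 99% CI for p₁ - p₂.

p̂₁ = 0.4, p̂₂ = 0.3. Difference = 0.1. CI = (-0.022, 0.222)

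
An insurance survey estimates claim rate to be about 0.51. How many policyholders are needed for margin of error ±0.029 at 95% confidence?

n = z²p(1-p)/E² = 1.96²×0.51×0.49/0.029² = 1141.5 → n = 1142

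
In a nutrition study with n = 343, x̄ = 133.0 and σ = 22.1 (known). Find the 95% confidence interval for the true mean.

CI = x̄ ± z*(σ/√n) = 133.0 ± 1.96(22.1/√343) = 133.0 ± 2.34 = (130.66, 135.34)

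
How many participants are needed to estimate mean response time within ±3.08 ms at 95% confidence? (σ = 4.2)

n = (z*σ/E)² = (1.96×4.2/3.08)² = 7.1 → n = 8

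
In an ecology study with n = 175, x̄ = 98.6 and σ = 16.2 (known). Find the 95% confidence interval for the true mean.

CI = x̄ ± z*(σ/√n) = 98.6 ± 1.96(16.2/√175) = 98.6 ± 2.4 = (96.2, 101.0)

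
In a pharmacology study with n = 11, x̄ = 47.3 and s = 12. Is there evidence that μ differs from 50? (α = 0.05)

t = (x̄ - μ₀)/(s/√n) = (47.3 - 50)/(12/√11) = -0.746. df = 10, critical t = ±2.228. Fail to reject H₀.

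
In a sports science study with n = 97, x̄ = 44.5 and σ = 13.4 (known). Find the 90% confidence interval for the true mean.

CI = x̄ ± z*(σ/√n) = 44.5 ± 1.645(13.4/√97) = 44.5 ± 2.24 = (42.26, 46.74)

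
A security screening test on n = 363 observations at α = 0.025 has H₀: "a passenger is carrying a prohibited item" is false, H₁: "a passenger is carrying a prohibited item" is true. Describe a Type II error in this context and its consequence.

Type II error: failing to reject H₀ when it is false — concluding that a passenger is carrying a prohibited item is not supported when in fact it is. Consequence: letting a prohibited item through — security breach.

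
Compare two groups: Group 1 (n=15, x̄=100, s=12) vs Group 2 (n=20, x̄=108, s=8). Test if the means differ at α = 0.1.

Pooled sp = 9.9. t = -2.367, df = 33. Critical t = ±1.692. Reject H₀.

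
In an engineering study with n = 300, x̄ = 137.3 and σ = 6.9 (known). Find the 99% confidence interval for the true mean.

CI = x̄ ± z*(σ/√n) = 137.3 ± 2.576(6.9/√300) = 137.3 ± 1.03 = (136.27, 138.33)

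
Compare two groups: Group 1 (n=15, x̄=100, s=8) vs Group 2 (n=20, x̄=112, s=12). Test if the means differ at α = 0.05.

Pooled sp = 10.49. t = -3.349, df = 33. Critical t = ±2.035. Reject H₀.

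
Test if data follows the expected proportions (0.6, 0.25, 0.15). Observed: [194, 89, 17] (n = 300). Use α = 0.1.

Expected: [180.0, 75.0, 45.0]. χ² = 21.124. df = 2, critical = 4.605. Reject H₀.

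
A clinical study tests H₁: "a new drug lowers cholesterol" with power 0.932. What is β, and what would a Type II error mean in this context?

β = 1 - power = 1 - 0.932 = 0.068. A Type II error is failing to reject H₀ when H₀ is false (false negative) — here, failing to conclude that a new drug lowers cholesterol when in fact it is true. Consequence: shelving an effective drug — patients miss out on a treatment that would have helped.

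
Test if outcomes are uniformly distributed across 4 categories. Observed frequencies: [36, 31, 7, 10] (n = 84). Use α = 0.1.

Expected = 21 each. χ² = Σ(O-E)²/E = 30.571. df = 3, critical value = 6.251. Reject H₀.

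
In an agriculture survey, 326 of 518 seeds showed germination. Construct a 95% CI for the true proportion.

p̂ = 0.629. CI = p̂ ± z*√(p̂(1-p̂)/n) = (0.588, 0.671)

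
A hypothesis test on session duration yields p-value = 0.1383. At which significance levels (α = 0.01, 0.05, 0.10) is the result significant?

p = 0.1383. Not significant at any of the given levels.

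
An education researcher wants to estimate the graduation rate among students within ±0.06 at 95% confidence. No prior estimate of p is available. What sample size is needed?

Conservative approach: use p = 0.5 (maximizes p(1-p) = 0.25). n = z²(0.25)/E² = 1.96²×0.25/0.06² = 266.8 → n = 267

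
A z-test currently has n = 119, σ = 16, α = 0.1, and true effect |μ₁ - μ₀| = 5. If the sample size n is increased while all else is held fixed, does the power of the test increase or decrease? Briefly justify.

Power increases: a larger n shrinks the standard error σ/√n, moving the sampling distribution under H₁ further from the critical value.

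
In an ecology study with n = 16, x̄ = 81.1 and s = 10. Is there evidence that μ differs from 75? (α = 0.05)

t = (x̄ - μ₀)/(s/√n) = (81.1 - 75)/(10/√16) = 2.44. df = 15, critical t = ±2.131. Reject H₀.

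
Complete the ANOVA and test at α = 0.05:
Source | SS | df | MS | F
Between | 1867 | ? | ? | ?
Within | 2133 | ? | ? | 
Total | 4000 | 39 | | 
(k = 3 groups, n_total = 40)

df_between = 2, df_within = 37. MS_between = 933.5, MS_within = 57.65. F = 16.193, F_crit ≈ 3.252. Reject H₀.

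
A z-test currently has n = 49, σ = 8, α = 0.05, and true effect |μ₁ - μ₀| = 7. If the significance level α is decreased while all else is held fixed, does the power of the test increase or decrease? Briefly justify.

Power decreases: a smaller α raises the critical value, so less of the H₁ sampling distribution falls in the rejection region.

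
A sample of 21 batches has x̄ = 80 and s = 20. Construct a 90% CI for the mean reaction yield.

CI = x̄ ± t*(s/√n) = 80 ± 1.725(20/√21) = (72.47, 87.53)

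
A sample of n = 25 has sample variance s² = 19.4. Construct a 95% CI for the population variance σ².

df = 24. χ²_{0.025} = 39.364, χ²_{0.975} = 12.401. CI for σ² = ((n-1)s²/χ²_{α/2}, (n-1)s²/χ²_{1-α/2}) = (24·19.4/39.364, 24·19.4/12.401) = (11.83, 37.55)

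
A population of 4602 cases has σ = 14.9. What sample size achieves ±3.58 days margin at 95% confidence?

Without FPC: n₀ = (1.96×14.9/3.58)² = 66.545. With FPC: n = n₀N/(n₀+N-1) = 65.6 → n = 66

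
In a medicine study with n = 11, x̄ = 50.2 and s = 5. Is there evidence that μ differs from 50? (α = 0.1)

t = (x̄ - μ₀)/(s/√n) = (50.2 - 50)/(5/√11) = 0.133. df = 10, critical t = ±1.812. Fail to reject H₀.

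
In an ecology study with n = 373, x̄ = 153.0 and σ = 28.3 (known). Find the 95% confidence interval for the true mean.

CI = x̄ ± z*(σ/√n) = 153.0 ± 1.96(28.3/√373) = 153.0 ± 2.87 = (150.13, 155.87)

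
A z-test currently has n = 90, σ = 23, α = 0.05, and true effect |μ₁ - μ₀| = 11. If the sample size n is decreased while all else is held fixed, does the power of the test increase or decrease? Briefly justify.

Power decreases: a smaller n inflates the standard error σ/√n, pulling the sampling distribution under H₁ back toward the critical value.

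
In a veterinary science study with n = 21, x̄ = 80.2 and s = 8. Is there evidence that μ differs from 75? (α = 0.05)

t = (x̄ - μ₀)/(s/√n) = (80.2 - 75)/(8/√21) = 2.979. df = 20, critical t = ±2.086. Reject H₀.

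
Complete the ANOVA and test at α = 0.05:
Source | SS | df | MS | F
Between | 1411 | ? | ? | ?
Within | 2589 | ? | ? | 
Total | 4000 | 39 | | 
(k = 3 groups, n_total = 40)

df_between = 2, df_within = 37. MS_between = 705.5, MS_within = 69.97. F = 10.082, F_crit ≈ 3.252. Reject H₀.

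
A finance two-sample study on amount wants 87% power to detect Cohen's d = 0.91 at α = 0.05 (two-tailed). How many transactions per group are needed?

z_{α/2} = 1.96, z_β = Φ⁻¹(0.87) = 1.126. For large effect (d = 0.91): n per group = 2(z_{α/2} + z_β)²/d² = 2(1.96 + 1.126)²/0.91² = 23.001 → 24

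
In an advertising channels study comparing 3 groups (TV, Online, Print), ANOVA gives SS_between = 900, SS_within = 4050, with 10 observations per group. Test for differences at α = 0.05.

df_between = 2, df_within = 27. F = MS_between/MS_within = 450.0/150.0 = 3.0. F_crit ≈ 3.354. Fail to reject H₀.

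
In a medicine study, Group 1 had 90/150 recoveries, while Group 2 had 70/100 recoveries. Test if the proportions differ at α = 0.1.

p̂₁ = 0.6, p̂₂ = 0.7, pooled p̂ = 0.64. z = -1.614. Critical: ±1.645. Fail to reject H₀.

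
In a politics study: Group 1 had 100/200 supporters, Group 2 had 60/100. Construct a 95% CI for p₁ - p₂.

p̂₁ = 0.5, p̂₂ = 0.6. Difference = -0.1. CI = (-0.218, 0.018)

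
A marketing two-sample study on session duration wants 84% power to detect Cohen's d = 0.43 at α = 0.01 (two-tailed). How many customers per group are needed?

z_{α/2} = 2.576, z_β = Φ⁻¹(0.84) = 0.994. For small effect (d = 0.43): n per group = 2(z_{α/2} + z_β)²/d² = 2(2.576 + 0.994)²/0.43² = 137.9 → 138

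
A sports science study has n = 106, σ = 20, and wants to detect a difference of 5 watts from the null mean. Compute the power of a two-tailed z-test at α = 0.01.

SE = σ/√n = 20/√106 = 1.943. Non-centrality λ = d/SE = 5/1.943 = 2.574. Power ≈ Φ(λ - z_{α/2}) = Φ(2.574 - 2.576) = Φ(-0.002) = 0.499.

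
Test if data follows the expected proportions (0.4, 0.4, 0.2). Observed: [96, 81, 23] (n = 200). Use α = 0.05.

Expected: [80.0, 80.0, 40.0]. χ² = 10.438. df = 2, critical = 5.991. Reject H₀.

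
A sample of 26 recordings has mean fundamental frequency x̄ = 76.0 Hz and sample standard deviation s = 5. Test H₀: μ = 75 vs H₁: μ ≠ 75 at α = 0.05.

t = (x̄ - μ₀)/(s/√n) = (76.0 - 75)/(5/√26) = 1.02. df = 25, critical t = ±2.06. Fail to reject H₀.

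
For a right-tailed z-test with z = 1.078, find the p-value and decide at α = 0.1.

p = P(Z > 1.078) = 1 - Φ(1.078) ≈ 0.1405. Since p ≥ 0.1, fail to reject H₀ (not significant) at α = 0.1.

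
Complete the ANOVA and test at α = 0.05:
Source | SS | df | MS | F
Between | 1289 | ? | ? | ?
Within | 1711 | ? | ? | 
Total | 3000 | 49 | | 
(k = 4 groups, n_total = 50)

df_between = 3, df_within = 46. MS_between = 429.67, MS_within = 37.2. F = 11.552, F_crit ≈ 2.807. Reject H₀.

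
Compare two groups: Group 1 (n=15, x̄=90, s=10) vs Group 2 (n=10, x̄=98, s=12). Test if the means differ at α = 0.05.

Pooled sp = 10.83. t = -1.81, df = 23. Critical t = ±2.069. Fail to reject H₀.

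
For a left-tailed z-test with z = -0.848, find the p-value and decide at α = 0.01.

p = P(Z < -0.848) = Φ(-0.848) ≈ 0.1982. Since p ≥ 0.01, fail to reject H₀ (not significant) at α = 0.01.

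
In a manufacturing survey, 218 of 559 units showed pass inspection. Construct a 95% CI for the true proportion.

p̂ = 0.39. CI = p̂ ± z*√(p̂(1-p̂)/n) = (0.35, 0.43)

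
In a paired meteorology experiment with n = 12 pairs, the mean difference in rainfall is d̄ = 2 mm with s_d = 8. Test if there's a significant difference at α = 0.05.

t = d̄/(s_d/√n) = 2/(8/√12) = 0.866. df = 11, critical t = ±2.201. Fail to reject H₀.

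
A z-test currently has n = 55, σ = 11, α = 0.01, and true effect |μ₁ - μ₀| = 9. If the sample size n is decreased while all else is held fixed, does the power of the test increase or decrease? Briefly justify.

Power decreases: a smaller n inflates the standard error σ/√n, pulling the sampling distribution under H₁ back toward the critical value.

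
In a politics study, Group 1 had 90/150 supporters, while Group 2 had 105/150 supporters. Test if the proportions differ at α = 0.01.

p̂₁ = 0.6, p̂₂ = 0.7, pooled p̂ = 0.65. z = -1.816. Critical: ±2.576. Fail to reject H₀.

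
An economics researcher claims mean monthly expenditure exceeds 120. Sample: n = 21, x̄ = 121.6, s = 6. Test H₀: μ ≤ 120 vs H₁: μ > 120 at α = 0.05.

t = (121.6 - 120)/(6/√21) = 1.222, df = 20. Critical t = 1.725. Fail to reject H₀.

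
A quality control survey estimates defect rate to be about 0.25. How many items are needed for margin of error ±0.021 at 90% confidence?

n = z²p(1-p)/E² = 1.645²×0.25×0.75/0.021² = 1150.5 → n = 1151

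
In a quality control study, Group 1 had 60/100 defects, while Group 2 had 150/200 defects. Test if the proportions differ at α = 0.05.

p̂₁ = 0.6, p̂₂ = 0.75, pooled p̂ = 0.7. z = -2.673. Critical: ±1.96. Reject H₀.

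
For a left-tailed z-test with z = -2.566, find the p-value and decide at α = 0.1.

p = P(Z < -2.566) = Φ(-2.566) ≈ 0.0051. Since p < 0.1, reject H₀ (significant) at α = 0.1.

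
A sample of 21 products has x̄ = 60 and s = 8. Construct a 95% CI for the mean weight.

CI = x̄ ± t*(s/√n) = 60 ± 2.086(8/√21) = (56.36, 63.64)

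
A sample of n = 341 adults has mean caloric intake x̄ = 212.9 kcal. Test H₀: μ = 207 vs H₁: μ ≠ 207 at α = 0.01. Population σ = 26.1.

z = (x̄ - μ₀)/(σ/√n) = (212.9 - 207)/(26.1/√341) = 4.174. Critical value: ±2.576. Since |4.174| > 2.576, Reject H₀.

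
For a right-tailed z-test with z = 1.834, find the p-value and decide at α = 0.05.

p = P(Z > 1.834) = 1 - Φ(1.834) ≈ 0.0333. Since p < 0.05, reject H₀ (significant) at α = 0.05.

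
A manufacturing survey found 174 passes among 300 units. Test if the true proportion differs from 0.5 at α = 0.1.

p̂ = 0.58, p₀ = 0.5. z = (p̂ - p₀)/√(p₀(1-p₀)/n) = 2.771. Critical: ±1.645. Reject H₀.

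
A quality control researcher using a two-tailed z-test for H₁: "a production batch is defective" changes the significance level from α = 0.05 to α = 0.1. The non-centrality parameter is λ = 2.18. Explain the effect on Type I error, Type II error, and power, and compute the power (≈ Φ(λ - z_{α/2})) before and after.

Increasing α from 0.05 to 0.1:
• Type I error rate increases (α is the Type I rate by definition).
• Critical value moves from z_{α/2} = 1.96 to 1.645, so power = Φ(λ - z_{α/2}) goes from Φ(2.18 - 1.96) = 0.587 to Φ(2.18 - 1.645) = 0.704.
• Type II error rate β = 1 - power therefore decreases (0.413 → 0.296).
Appropriate when false negatives are costly — here, shipping a defective batch — faulty products reach customers.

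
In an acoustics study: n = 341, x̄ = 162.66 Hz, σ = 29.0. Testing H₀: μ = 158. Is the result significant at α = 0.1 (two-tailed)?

z = (162.66 - 158)/(29.0/√341) = 2.967. Since |z| > 1.645, significant at α = 0.1.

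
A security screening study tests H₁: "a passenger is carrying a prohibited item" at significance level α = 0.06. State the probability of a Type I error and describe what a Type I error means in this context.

P(Type I error) = α = 0.06. A Type I error is rejecting H₀ when H₀ is actually true (false positive) — here, concluding that a passenger is carrying a prohibited item when in fact this is not the case. Consequence: detaining an innocent passenger — delay and inconvenience.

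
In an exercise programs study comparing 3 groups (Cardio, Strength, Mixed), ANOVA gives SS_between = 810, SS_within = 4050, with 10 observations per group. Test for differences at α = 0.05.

df_between = 2, df_within = 27. F = MS_between/MS_within = 405.0/150.0 = 2.7. F_crit ≈ 3.354. Fail to reject H₀.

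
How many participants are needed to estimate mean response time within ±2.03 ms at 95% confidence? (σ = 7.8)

n = (z*σ/E)² = (1.96×7.8/2.03)² = 56.7 → n = 57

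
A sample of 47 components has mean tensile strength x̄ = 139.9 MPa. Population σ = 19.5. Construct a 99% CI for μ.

CI = x̄ ± z*(σ/√n) = 139.9 ± 2.576(19.5/√47) = 139.9 ± 7.33 = (132.57, 147.23)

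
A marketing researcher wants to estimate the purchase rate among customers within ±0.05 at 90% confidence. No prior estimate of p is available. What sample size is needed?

Conservative approach: use p = 0.5 (maximizes p(1-p) = 0.25). n = z²(0.25)/E² = 1.645²×0.25/0.05² = 270.6 → n = 271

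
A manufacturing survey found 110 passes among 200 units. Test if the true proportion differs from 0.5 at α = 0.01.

p̂ = 0.55, p₀ = 0.5. z = (p̂ - p₀)/√(p₀(1-p₀)/n) = 1.414. Critical: ±2.576. Fail to reject H₀.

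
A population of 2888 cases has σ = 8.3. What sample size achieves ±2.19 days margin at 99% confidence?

Without FPC: n₀ = (2.576×8.3/2.19)² = 95.315. With FPC: n = n₀N/(n₀+N-1) = 92.3 → n = 93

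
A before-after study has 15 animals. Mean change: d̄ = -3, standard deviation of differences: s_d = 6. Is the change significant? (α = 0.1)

t = d̄/(s_d/√n) = -3/(6/√15) = -1.936. df = 14, critical t = ±1.761. Reject H₀.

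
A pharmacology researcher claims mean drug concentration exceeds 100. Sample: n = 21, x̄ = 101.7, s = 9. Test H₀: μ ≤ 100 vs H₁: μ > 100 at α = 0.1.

t = (101.7 - 100)/(9/√21) = 0.866, df = 20. Critical t = 1.325. Fail to reject H₀.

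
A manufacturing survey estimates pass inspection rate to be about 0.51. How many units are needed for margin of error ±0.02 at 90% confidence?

n = z²p(1-p)/E² = 1.645²×0.51×0.49/0.02² = 1690.6 → n = 1691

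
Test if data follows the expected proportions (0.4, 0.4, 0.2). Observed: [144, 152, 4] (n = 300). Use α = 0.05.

Expected: [120.0, 120.0, 60.0]. χ² = 65.6. df = 2, critical = 5.991. Reject H₀.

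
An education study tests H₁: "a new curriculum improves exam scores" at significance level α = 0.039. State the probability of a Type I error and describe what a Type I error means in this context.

P(Type I error) = α = 0.039. A Type I error is rejecting H₀ when H₀ is actually true (false positive) — here, concluding that a new curriculum improves exam scores when in fact this is not the case. Consequence: adopting a curriculum that gives no real benefit — disruption for nothing.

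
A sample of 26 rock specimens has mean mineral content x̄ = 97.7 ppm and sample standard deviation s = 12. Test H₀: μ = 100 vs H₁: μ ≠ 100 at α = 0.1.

t = (x̄ - μ₀)/(s/√n) = (97.7 - 100)/(12/√26) = -0.977. df = 25, critical t = ±1.708. Fail to reject H₀.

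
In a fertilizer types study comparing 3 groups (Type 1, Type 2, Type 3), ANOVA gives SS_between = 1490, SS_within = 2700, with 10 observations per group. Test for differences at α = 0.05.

df_between = 2, df_within = 27. F = MS_between/MS_within = 745.0/100.0 = 7.45. F_crit ≈ 3.354. Reject H₀. At least one mean differs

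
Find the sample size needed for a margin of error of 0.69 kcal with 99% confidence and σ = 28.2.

n = (z*σ/E)² = (2.576×28.2/0.69)² = 11083.9 → n = 11084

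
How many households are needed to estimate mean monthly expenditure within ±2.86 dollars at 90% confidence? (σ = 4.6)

n = (z*σ/E)² = (1.645×4.6/2.86)² = 7.0003 → n = 8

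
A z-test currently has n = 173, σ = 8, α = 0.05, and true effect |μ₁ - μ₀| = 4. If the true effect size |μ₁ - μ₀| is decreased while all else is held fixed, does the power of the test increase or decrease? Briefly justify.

Power decreases: a smaller true effect decreases the non-centrality λ = |μ₁ - μ₀|/(σ/√n).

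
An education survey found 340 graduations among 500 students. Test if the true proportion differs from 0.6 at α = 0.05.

p̂ = 0.68, p₀ = 0.6. z = (p̂ - p₀)/√(p₀(1-p₀)/n) = 3.651. Critical: ±1.96. Reject H₀.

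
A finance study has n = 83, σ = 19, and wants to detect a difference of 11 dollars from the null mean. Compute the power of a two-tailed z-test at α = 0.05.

SE = σ/√n = 19/√83 = 2.086. Non-centrality λ = d/SE = 11/2.086 = 5.274. Power ≈ Φ(λ - z_{α/2}) = Φ(5.274 - 1.96) = Φ(3.314) = 1.0.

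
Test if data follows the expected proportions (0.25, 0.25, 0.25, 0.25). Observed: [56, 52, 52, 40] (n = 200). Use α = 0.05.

Expected: [50.0, 50.0, 50.0, 50.0]. χ² = 2.88. df = 3, critical = 7.815. Fail to reject H₀.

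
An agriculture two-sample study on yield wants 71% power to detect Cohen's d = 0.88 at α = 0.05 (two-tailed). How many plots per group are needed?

z_{α/2} = 1.96, z_β = Φ⁻¹(0.71) = 0.553. For large effect (d = 0.88): n per group = 2(z_{α/2} + z_β)²/d² = 2(1.96 + 0.553)²/0.88² = 16.3 → 17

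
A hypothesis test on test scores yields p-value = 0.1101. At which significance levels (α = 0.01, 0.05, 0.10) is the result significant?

p = 0.1101. Not significant at any of the given levels.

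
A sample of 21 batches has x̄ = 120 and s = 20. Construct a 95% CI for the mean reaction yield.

CI = x̄ ± t*(s/√n) = 120 ± 2.086(20/√21) = (110.9, 129.1)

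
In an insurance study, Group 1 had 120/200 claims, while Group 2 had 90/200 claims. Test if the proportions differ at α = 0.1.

p̂₁ = 0.6, p̂₂ = 0.45, pooled p̂ = 0.525. z = 3.004. Critical: ±1.645. Reject H₀.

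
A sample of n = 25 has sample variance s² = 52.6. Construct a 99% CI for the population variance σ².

df = 24. χ²_{0.005} = 45.559, χ²_{0.995} = 9.886. CI for σ² = ((n-1)s²/χ²_{α/2}, (n-1)s²/χ²_{1-α/2}) = (24·52.6/45.559, 24·52.6/9.886) = (27.71, 127.7)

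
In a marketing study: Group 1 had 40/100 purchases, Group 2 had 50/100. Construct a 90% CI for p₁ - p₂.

p̂₁ = 0.4, p̂₂ = 0.5. Difference = -0.1. CI = (-0.215, 0.015)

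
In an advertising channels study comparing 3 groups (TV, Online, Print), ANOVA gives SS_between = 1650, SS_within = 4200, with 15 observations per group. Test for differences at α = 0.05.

df_between = 2, df_within = 42. F = MS_between/MS_within = 825.0/100.0 = 8.25. F_crit ≈ 3.22. Reject H₀. At least one mean differs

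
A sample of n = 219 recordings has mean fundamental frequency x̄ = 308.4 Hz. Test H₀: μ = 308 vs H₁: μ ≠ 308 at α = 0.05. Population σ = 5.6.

z = (x̄ - μ₀)/(σ/√n) = (308.4 - 308)/(5.6/√219) = 1.057. Critical value: ±1.96. Since |1.057| ≤ 1.96, Fail to reject H₀.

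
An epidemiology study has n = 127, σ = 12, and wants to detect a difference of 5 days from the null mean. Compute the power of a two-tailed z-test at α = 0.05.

SE = σ/√n = 12/√127 = 1.065. Non-centrality λ = d/SE = 5/1.065 = 4.696. Power ≈ Φ(λ - z_{α/2}) = Φ(4.696 - 1.96) = Φ(2.736) = 0.997.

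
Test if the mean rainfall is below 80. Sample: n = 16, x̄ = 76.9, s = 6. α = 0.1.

t = (76.9 - 80)/(6/√16) = -2.067, df = 15. Critical t = -1.341. Reject H₀.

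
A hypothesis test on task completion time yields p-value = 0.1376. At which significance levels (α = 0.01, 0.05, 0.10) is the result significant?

p = 0.1376. Not significant at any of the given levels.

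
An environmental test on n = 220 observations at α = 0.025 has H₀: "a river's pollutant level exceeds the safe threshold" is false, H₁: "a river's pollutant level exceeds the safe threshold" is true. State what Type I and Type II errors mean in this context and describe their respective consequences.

Type I (false positive): concluding that a river's pollutant level exceeds the safe threshold when it is not — shutting down a compliant factory unnecessarily. Type II (false negative): failing to conclude that a river's pollutant level exceeds the safe threshold when it is — allowing unsafe pollution to continue. Which is costlier depends on domain priorities and is a judgement call rather than a statistical fact.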